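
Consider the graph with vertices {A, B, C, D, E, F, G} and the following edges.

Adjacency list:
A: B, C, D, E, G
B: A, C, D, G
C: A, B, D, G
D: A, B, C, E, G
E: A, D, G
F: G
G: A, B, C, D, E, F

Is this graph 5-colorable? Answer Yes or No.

Yes

The chromatic number is 5. A, B, C, D, G form a clique, so at least 5 colors are needed.
5 colors suffice: A=3, B=4, C=5, D=2, E=4, F=2, G=1.
That is already a proper 5-coloring.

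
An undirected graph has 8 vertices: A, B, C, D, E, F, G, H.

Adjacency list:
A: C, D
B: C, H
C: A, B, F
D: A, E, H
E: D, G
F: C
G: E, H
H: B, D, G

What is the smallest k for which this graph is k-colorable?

3

The cycle C-B-H-D-A-C has odd length 5, so it cannot be 2-colored; at least 3 colors are needed.
3 colors suffice: A=3, B=2, C=1, D=2, E=1, F=2, G=2, H=1. No two adjacent vertices share a color.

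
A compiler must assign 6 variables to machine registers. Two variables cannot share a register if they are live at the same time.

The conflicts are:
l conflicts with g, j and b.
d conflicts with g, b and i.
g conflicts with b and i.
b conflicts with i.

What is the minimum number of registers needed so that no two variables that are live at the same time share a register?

4

d, g, b, i all conflict with each other, so at least 4 registers are needed.
4 registers suffice: register 1 → {g, j}; register 2 → {b}; register 3 → {l, d}; register 4 → {i}. Each listed conflict is separated.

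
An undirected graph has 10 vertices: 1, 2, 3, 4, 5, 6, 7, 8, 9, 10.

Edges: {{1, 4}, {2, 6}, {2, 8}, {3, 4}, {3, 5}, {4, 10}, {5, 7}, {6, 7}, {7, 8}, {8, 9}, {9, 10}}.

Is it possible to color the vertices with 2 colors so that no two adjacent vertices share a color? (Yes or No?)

The cycle 8-9-10-4-3-5-7-8 has odd length 7, so it cannot be 2-colored; at least 3 colors are needed.
So 2 colors are not enough.

No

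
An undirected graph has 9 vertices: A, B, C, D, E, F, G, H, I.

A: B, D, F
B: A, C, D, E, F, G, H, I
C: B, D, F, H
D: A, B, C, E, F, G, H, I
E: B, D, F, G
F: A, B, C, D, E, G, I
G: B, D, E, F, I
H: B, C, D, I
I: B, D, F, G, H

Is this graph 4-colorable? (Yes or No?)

B, D, F, G, I are mutually adjacent (a clique of size 5), so at least 5 colors are needed.
So 4 colors are not enough.

No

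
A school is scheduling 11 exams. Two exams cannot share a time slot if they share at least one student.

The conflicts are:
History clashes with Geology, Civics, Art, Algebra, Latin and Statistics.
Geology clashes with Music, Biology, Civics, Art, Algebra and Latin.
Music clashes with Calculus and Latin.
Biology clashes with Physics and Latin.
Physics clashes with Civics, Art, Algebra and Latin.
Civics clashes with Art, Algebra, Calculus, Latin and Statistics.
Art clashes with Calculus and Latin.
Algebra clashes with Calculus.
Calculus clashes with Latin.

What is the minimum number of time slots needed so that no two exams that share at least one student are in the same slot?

History, Geology, Civics, Art, Latin all conflict with each other, so at least 5 time slots are needed.
5 time slots suffice: time slot 1 → {Music, Biology, Civics}; time slot 2 → {Algebra, Latin, Statistics}; time slot 3 → {Geology, Physics, Calculus}; time slot 4 → {Art}; time slot 5 → {History}. No two conflicting exams share a time slot.

5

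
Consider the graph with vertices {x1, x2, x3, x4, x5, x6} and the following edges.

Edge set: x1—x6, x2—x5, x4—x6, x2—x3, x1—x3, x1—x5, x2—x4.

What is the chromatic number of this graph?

The cycle x2-x4-x6-x1-x3-x2 has odd length 5, so it cannot be 2-colored; at least 3 colors are needed.
3 colors suffice: color 1 → {x1, x2}; color 2 → {x3, x5, x6}; color 3 → {x4}. No two adjacent vertices share a color.

3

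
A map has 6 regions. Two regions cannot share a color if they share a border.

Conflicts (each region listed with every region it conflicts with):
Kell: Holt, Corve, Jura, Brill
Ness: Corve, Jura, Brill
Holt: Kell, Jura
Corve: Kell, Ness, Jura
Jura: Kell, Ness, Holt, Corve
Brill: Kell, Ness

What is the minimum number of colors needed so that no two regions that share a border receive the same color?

Ness, Corve, Jura pairwise conflict, so at least 3 colors are needed.
3 colors suffice: color 1 → {Jura, Brill}; color 2 → {Kell, Ness}; color 3 → {Holt, Corve}. Each listed conflict is separated.

3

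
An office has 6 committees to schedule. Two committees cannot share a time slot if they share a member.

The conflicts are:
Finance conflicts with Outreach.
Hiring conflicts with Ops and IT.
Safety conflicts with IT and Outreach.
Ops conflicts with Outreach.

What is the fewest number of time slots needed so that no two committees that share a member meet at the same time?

The cycle IT-Hiring-Ops-Outreach-Safety-IT has odd length 5, so it cannot be 2-colored; at least 3 time slots are needed.
3 time slots suffice: time slot 1 → {Hiring, Outreach}; time slot 2 → {Finance, Ops, IT}; time slot 3 → {Safety}. No two conflicting committees share a time slot.

3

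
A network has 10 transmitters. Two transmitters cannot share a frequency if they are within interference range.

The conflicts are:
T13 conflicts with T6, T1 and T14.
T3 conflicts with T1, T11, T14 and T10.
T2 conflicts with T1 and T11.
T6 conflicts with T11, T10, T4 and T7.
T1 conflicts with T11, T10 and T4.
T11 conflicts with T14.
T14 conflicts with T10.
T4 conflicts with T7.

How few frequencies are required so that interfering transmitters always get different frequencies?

T6, T4, T7 pairwise conflict, so at least 3 frequencies are needed.
3 frequencies suffice: frequency 1 → {T6, T1, T14}; frequency 2 → {T13, T11, T10, T4}; frequency 3 → {T3, T2, T7}. Each listed conflict is separated.

3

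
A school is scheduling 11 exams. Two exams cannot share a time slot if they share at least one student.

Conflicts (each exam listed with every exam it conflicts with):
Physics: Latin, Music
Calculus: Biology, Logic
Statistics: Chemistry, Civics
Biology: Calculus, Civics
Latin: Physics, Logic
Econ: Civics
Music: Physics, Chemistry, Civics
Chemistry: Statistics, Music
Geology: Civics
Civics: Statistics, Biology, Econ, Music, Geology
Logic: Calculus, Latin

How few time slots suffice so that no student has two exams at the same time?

The cycle Biology-Calculus-Logic-Latin-Physics-Music-Civics-Biology has odd length 7, so it cannot be 2-colored; at least 3 time slots are needed.
3 time slots suffice: time slot 1 → {Calculus, Latin, Chemistry, Civics}; time slot 2 → {Statistics, Biology, Econ, Music, Geology, Logic}; time slot 3 → {Physics}. Every pair that conflicts lands in different time slots.

3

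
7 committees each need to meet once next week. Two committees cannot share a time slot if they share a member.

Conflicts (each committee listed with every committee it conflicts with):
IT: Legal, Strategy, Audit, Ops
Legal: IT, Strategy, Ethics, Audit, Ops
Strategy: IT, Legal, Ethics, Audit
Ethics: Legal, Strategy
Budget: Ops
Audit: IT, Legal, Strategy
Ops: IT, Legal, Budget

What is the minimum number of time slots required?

4

IT, Legal, Strategy, Audit all conflict with each other, so at least 4 time slots are needed.
4 time slots suffice: time slot 1 → {Legal, Budget}; time slot 2 → {IT, Ethics}; time slot 3 → {Strategy, Ops}; time slot 4 → {Audit}. Each listed conflict is separated.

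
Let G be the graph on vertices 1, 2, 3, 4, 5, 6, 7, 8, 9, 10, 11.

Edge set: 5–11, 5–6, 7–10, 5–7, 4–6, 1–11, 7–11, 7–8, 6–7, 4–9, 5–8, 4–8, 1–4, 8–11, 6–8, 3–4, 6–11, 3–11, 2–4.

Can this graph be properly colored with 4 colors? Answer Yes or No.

5, 6, 7, 8, 11 form a clique, so at least 5 colors are needed.
So 4 colors are not enough.

No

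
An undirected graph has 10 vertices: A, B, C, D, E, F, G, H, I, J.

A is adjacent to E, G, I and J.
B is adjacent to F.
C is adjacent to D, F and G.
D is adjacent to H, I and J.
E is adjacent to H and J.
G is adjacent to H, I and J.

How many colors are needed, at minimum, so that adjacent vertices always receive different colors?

3

A, E, J form a triangle, so at least 3 colors are needed.
3 colors suffice: A=2, B=2, C=2, D=1, E=1, F=1, G=1, H=2, I=3, J=3. Each edge has distinct colors on its endpoints.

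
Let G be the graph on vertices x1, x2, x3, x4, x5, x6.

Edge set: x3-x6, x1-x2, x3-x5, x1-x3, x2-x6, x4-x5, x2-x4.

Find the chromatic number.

The cycle x5-x3-x1-x2-x4-x5 has odd length 5, so it cannot be 2-colored; at least 3 colors are needed.
3 colors suffice: x1=B, x2=R, x3=R, x4=G, x5=B, x6=B. No two adjacent vertices share a color.

3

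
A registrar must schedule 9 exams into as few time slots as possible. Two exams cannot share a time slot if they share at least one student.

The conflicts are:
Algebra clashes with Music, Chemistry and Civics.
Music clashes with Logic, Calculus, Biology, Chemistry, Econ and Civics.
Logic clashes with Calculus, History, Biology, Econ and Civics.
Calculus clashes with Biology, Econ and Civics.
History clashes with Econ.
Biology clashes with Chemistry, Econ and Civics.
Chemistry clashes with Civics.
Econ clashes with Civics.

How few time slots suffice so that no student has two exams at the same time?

6

Music, Logic, Calculus, Biology, Econ, Civics are mutually in conflict, so at least 6 time slots are needed.
6 time slots suffice: time slot 1 → {History, Civics}; time slot 2 → {Music}; time slot 3 → {Algebra, Biology}; time slot 4 → {Chemistry, Econ}; time slot 5 → {Logic}; time slot 6 → {Calculus}. Every pair that conflicts lands in different time slots.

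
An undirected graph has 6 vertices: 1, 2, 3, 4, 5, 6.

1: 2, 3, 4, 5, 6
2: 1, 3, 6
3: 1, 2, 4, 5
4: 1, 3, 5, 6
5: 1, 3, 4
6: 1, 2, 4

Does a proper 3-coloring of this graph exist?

1, 3, 4, 5 form a clique, so at least 4 colors are needed.
So 3 colors are not enough.

No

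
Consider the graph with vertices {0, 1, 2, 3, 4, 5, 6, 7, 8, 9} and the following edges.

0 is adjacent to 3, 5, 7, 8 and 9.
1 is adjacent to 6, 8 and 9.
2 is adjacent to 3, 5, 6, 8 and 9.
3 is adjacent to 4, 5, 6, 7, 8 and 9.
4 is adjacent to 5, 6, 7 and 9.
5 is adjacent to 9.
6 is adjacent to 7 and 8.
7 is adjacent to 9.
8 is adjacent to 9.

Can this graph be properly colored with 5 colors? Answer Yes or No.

The chromatic number is 4. 3, 4, 5, 9 are pairwise adjacent (a clique of size 4), so at least 4 colors are needed.
4 colors suffice: color a → {6, 9}; color b → {1, 3}; color c → {5, 7, 8}; color d → {0, 2, 4}.
Since 5 ≥ 4, a proper 5-coloring certainly exists.

Yes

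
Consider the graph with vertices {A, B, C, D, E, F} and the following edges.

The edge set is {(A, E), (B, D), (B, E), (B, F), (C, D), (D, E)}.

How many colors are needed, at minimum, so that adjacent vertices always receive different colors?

B, D, E are mutually adjacent, so at least 3 colors are needed.
3 colors suffice: color 1 → {A, B, C}; color 2 → {D, F}; color 3 → {E}. No two adjacent vertices share a color.

3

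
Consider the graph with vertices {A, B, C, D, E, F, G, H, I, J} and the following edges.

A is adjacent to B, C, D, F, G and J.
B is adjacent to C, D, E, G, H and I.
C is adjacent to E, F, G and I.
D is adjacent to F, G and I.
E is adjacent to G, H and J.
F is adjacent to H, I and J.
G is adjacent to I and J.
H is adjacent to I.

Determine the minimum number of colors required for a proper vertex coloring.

B, D, G, I form a clique, so at least 4 colors are needed.
A valid assignment using 4 colors: A=4, B=2, C=3, D=3, E=4, F=1, G=1, H=3, I=4, J=2. No two adjacent vertices share a color.

4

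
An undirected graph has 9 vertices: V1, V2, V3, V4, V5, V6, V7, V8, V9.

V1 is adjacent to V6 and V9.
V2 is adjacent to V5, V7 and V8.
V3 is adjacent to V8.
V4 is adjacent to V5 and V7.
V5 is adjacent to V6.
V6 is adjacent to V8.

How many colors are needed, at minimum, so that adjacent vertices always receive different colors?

2

V2 and V5 are adjacent, so at least 2 colors are needed.
A valid assignment using 2 colors: V1=2, V2=1, V3=1, V4=1, V5=2, V6=1, V7=2, V8=2, V9=1. Every edge joins two different colors.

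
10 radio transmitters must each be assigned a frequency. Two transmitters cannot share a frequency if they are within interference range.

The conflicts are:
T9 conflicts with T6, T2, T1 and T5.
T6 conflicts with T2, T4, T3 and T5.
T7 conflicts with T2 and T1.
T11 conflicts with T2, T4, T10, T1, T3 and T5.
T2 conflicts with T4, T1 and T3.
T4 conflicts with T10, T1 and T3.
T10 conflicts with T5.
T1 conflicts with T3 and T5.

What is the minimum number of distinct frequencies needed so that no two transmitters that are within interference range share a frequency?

T11, T2, T4, T1, T3 all conflict with each other, so at least 5 frequencies are needed.
Using 5 frequencies: T9=3, T6=2, T7=3, T11=3, T2=1, T4=4, T10=2, T1=2, T3=5, T5=1. Every pair that conflicts lands in different frequencies.

5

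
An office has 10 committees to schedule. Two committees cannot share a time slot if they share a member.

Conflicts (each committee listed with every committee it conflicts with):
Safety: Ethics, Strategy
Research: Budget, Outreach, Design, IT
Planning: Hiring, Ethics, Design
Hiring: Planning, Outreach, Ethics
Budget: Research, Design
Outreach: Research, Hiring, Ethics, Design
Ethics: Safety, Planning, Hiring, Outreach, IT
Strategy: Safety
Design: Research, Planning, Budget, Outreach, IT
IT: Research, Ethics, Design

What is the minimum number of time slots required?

3

Research, Design, IT are mutually in conflict, so at least 3 time slots are needed.
3 time slots suffice: time slot 1 → {Ethics, Strategy, Design}; time slot 2 → {Safety, Research, Hiring}; time slot 3 → {Planning, Budget, Outreach, IT}. No two conflicting committees share a time slot.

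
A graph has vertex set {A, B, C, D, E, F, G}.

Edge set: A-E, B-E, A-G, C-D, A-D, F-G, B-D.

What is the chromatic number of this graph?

2

A and E are adjacent, so at least 2 colors are needed.
2 colors suffice: color 1 → {A, B, C, F}; color 2 → {D, E, G}. Each edge has distinct colors on its endpoints.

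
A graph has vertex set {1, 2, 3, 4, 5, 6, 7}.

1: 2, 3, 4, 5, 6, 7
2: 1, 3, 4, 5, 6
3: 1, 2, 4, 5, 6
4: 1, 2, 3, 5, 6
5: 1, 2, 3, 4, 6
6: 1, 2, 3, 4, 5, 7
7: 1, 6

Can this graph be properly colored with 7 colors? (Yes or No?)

Yes

The chromatic number is 6. 1, 2, 3, 4, 5, 6 form a clique, so at least 6 colors are needed.
6 colors suffice: color red → {1}; color blue → {6}; color green → {3, 7}; color yellow → {2}; color purple → {5}; color orange → {4}.
Since 7 ≥ 6, a proper 7-coloring certainly exists.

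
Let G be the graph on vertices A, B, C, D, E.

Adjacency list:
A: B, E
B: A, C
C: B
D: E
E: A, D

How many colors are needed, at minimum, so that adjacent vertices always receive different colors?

D and E are adjacent, so at least 2 colors are needed.
2 colors suffice: color 1 → {B, E}; color 2 → {A, C, D}. Every edge joins two different colors.

2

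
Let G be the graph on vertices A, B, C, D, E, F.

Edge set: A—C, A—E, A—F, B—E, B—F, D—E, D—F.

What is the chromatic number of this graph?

2

A and E are adjacent, so at least 2 colors are needed.
2 colors suffice: color red → {A, B, D}; color blue → {C, E, F}. No two adjacent vertices share a color.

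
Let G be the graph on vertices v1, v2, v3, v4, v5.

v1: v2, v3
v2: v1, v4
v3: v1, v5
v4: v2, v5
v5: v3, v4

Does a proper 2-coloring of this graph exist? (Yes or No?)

The cycle v2-v1-v3-v5-v4-v2 has odd length 5, so it cannot be 2-colored; at least 3 colors are needed.
So 2 colors are not enough.

No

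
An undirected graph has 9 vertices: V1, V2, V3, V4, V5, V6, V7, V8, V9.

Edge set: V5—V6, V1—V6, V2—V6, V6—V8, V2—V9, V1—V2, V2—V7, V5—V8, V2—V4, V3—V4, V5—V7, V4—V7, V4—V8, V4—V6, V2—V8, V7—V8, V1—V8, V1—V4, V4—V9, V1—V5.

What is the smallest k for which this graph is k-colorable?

5

V1, V2, V4, V6, V8 are mutually adjacent (a clique of size 5), so at least 5 colors are needed.
A valid assignment using 5 colors: V1=5, V2=2, V3=2, V4=1, V5=1, V6=4, V7=4, V8=3, V9=3. Each edge has distinct colors on its endpoints.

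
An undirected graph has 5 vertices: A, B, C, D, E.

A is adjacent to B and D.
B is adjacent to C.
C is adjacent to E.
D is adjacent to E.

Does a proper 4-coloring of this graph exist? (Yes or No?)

The chromatic number is 3. The cycle B-A-D-E-C-B has odd length 5, so it cannot be 2-colored; at least 3 colors are needed.
3 colors suffice: color 1 → {B, D}; color 2 → {A, E}; color 3 → {C}.
Since 4 ≥ 3, a proper 4-coloring certainly exists.

Yes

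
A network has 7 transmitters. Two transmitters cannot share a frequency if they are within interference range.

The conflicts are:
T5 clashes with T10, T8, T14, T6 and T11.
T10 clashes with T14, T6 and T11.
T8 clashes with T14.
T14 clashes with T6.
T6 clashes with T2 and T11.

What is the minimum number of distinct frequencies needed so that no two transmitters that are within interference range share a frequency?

4

T5, T10, T6, T11 are mutually in conflict, so at least 4 frequencies are needed.
4 frequencies suffice: frequency 1 → {T8, T6}; frequency 2 → {T5, T2}; frequency 3 → {T10}; frequency 4 → {T14, T11}. Each listed conflict is separated.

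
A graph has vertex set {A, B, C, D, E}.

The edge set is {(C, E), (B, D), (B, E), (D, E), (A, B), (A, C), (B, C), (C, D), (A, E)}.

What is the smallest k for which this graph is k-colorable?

A, B, C, E form a clique, so at least 4 colors are needed.
4 colors suffice: color red → {E}; color blue → {C}; color green → {B}; color yellow → {A, D}. No two adjacent vertices share a color.

4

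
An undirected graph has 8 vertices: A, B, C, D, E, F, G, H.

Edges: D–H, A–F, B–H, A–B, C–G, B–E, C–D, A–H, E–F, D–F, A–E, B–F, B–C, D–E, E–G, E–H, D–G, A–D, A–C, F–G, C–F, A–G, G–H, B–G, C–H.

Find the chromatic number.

A, D, E, G, H form a clique, so at least 5 colors are needed.
5 colors suffice: color 1 → {G}; color 2 → {A}; color 3 → {F, H}; color 4 → {C, E}; color 5 → {B, D}. Every edge joins two different colors.

5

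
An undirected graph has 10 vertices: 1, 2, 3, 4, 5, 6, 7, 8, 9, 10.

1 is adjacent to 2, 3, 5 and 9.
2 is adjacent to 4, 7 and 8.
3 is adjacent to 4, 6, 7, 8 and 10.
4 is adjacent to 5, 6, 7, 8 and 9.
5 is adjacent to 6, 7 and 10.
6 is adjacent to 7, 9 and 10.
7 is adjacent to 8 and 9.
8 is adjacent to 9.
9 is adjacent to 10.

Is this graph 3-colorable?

No

4, 5, 6, 7 form a clique, so at least 4 colors are needed.
So 3 colors are not enough.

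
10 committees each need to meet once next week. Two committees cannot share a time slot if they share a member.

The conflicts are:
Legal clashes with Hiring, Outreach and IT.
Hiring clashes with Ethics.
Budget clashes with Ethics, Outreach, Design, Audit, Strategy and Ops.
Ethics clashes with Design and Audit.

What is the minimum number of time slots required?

3

Budget, Ethics, Design all conflict with each other, so at least 3 time slots are needed.
A valid assignment using 3 time slots: Legal=1, Hiring=3, Budget=1, Ethics=2, Outreach=2, Design=3, Audit=3, Strategy=2, IT=2, Ops=2. No two conflicting committees share a time slot.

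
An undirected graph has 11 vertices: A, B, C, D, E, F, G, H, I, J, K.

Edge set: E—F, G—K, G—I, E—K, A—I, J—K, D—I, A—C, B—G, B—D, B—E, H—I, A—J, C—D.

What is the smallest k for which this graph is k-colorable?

3

The cycle K-G-I-A-J-K has odd length 5, so it cannot be 2-colored; at least 3 colors are needed.
One proper 3-coloring: A=2, B=3, C=1, D=2, E=1, F=2, G=2, H=2, I=1, J=1, K=3. No two adjacent vertices share a color.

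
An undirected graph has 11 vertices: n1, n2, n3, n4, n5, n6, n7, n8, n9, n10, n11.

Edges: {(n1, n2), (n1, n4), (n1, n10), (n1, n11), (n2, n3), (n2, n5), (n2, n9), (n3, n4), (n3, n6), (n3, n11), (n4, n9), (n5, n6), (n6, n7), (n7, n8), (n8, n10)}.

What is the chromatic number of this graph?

The cycle n7-n6-n3-n4-n1-n10-n8-n7 has odd length 7, so it cannot be 2-colored; at least 3 colors are needed.
3 colors suffice: n1=red, n2=blue, n3=red, n4=blue, n5=red, n6=blue, n7=red, n8=blue, n9=red, n10=green, n11=blue. Every edge joins two different colors.

3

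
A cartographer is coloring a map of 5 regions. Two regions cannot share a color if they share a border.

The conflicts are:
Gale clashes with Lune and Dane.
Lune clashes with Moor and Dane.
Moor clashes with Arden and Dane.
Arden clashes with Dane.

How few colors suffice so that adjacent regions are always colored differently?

Lune, Moor, Dane pairwise conflict, so at least 3 colors are needed.
3 colors suffice: color 1 → {Dane}; color 2 → {Lune, Arden}; color 3 → {Gale, Moor}. Every pair that conflicts lands in different colors.

3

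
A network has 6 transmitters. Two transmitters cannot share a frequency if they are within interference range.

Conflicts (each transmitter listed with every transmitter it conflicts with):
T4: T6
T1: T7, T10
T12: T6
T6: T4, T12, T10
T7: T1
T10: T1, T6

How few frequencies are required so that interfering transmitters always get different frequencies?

2

T1 and T7 conflict, so at least 2 frequencies are needed.
Using 2 frequencies: T4=2, T1=1, T12=2, T6=1, T7=2, T10=2. Each listed conflict is separated.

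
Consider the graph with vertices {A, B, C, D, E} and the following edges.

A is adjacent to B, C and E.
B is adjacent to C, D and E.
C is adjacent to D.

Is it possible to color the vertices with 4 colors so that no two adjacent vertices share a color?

Yes

The chromatic number is 3. B, C, D are mutually adjacent, so at least 3 colors are needed.
3 colors suffice: color red → {B}; color blue → {C, E}; color green → {A, D}.
Since 4 ≥ 3, a proper 4-coloring certainly exists.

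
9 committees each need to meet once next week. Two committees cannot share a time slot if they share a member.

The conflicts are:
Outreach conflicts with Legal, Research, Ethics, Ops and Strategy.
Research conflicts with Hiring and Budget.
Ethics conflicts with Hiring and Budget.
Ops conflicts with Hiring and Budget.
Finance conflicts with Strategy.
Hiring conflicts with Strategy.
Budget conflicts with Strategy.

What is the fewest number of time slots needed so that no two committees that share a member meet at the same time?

Ops and Budget conflict, so at least 2 time slots are needed.
2 time slots suffice: time slot 1 → {Outreach, Finance, Hiring, Budget}; time slot 2 → {Legal, Research, Ethics, Ops, Strategy}. Each listed conflict is separated.

2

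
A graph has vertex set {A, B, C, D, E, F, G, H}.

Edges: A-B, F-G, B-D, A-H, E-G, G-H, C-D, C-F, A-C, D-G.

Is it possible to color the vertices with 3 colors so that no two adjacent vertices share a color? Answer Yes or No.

The chromatic number is 3. The cycle B-A-H-G-D-B has odd length 5, so it cannot be 2-colored; at least 3 colors are needed.
One proper 3-coloring: A=1, B=3, C=3, D=2, E=2, F=2, G=1, H=2.
That is already a proper 3-coloring.

Yes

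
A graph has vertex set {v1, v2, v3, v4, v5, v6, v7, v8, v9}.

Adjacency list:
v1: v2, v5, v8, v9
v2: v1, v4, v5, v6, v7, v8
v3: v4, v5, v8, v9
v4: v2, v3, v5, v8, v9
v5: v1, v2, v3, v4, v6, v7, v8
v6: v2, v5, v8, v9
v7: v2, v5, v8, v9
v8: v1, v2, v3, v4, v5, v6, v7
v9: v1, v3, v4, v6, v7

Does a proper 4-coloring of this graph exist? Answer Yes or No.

The chromatic number is 4. v1, v2, v5, v8 are mutually adjacent (a clique of size 4), so at least 4 colors are needed.
4 colors suffice: color R → {v8, v9}; color B → {v5}; color G → {v2, v3}; color Y → {v1, v4, v6, v7}.
That is already a proper 4-coloring.

Yes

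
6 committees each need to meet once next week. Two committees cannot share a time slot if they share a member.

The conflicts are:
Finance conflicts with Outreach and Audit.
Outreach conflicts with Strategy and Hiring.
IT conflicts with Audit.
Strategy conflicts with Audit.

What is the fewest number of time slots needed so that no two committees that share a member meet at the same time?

Finance and Outreach conflict, so at least 2 time slots are needed.
A valid assignment using 2 time slots: Finance=2, Outreach=1, IT=2, Strategy=2, Audit=1, Hiring=2. Each listed conflict is separated.

2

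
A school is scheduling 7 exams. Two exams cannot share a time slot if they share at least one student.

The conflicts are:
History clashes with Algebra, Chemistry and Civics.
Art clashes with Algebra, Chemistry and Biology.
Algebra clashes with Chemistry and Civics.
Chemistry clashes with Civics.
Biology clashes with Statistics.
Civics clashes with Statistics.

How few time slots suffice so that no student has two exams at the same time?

4

History, Algebra, Chemistry, Civics all conflict with each other, so at least 4 time slots are needed.
4 time slots suffice: time slot 1 → {Chemistry, Statistics}; time slot 2 → {Art, Civics}; time slot 3 → {Algebra, Biology}; time slot 4 → {History}. No two conflicting exams share a time slot.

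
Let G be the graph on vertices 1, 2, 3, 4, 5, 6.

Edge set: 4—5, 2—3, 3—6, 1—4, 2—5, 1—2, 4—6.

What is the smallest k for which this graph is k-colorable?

The cycle 3-2-5-4-6-3 has odd length 5, so it cannot be 2-colored; at least 3 colors are needed.
3 colors suffice: color a → {2, 4}; color b → {1, 3, 5}; color c → {6}. Each edge has distinct colors on its endpoints.

3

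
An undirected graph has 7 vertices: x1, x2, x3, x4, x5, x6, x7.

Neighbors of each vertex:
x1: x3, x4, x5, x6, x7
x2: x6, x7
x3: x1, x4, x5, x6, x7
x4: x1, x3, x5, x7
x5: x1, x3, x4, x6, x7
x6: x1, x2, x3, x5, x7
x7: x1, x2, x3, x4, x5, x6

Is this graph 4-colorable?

No

x1, x3, x4, x5, x7 form a clique, so at least 5 colors are needed.
So 4 colors are not enough.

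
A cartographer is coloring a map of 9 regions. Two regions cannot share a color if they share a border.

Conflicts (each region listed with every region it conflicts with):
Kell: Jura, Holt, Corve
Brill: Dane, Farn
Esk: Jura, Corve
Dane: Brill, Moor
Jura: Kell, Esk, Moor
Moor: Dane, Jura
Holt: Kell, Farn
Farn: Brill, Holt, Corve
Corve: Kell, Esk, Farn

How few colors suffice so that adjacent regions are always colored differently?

The cycle Kell-Holt-Farn-Brill-Dane-Moor-Jura-Kell has odd length 7, so it cannot be 2-colored; at least 3 colors are needed.
A valid assignment using 3 colors: Kell=1, Brill=2, Esk=1, Dane=1, Jura=2, Moor=3, Holt=2, Farn=1, Corve=2. No two conflicting regions share a color.

3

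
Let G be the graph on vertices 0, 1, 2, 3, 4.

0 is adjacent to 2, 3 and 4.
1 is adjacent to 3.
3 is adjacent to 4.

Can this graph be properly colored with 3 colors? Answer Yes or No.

The chromatic number is 3. 0, 3, 4 are mutually adjacent, so at least 3 colors are needed.
3 colors suffice: color red → {0, 1}; color blue → {2, 3}; color green → {4}.
That is already a proper 3-coloring.

Yes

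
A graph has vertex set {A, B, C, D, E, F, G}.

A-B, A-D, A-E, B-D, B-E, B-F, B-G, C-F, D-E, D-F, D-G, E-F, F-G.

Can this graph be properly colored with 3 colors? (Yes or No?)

B, D, F, G form a clique, so at least 4 colors are needed.
So 3 colors are not enough.

No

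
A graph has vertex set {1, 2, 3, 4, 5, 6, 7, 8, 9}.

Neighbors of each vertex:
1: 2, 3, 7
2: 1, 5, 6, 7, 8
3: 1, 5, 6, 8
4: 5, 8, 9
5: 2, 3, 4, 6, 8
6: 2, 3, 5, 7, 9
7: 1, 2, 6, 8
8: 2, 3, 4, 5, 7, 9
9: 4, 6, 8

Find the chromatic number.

3, 5, 6 are mutually adjacent, so at least 3 colors are needed.
One proper 3-coloring: 1=red, 2=blue, 3=blue, 4=blue, 5=green, 6=red, 7=green, 8=red, 9=green. No two adjacent vertices share a color.

3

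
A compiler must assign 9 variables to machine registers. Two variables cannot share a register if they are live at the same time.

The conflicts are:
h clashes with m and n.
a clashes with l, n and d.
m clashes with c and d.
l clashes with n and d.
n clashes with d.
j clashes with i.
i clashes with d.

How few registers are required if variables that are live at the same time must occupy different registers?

a, l, n, d pairwise conflict, so at least 4 registers are needed.
4 registers suffice: register 1 → {h, j, c, d}; register 2 → {m, n, i}; register 3 → {a}; register 4 → {l}. No two conflicting variables share a register.

4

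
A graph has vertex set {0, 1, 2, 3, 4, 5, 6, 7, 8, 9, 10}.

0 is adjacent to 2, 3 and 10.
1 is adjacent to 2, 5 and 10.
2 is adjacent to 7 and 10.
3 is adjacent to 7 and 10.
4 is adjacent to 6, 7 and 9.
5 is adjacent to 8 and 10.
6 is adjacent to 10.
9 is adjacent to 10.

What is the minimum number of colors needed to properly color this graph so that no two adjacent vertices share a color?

0, 3, 10 are mutually adjacent, so at least 3 colors are needed.
A valid assignment using 3 colors: 0=c, 1=c, 2=b, 3=b, 4=a, 5=b, 6=b, 7=c, 8=a, 9=b, 10=a. Every edge joins two different colors.

3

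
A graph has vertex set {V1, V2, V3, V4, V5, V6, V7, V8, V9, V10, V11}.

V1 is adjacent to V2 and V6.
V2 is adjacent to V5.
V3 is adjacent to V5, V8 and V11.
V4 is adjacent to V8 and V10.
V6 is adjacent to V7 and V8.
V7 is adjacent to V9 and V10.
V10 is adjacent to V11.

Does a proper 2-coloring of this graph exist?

The cycle V8-V4-V10-V11-V3-V8 has odd length 5, so it cannot be 2-colored; at least 3 colors are needed.
So 2 colors are not enough.

No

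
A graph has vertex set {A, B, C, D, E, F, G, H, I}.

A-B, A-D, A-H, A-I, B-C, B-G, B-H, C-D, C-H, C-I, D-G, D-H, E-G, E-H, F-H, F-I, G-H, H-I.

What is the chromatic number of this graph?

3

A, B, H are mutually adjacent, so at least 3 colors are needed.
A valid assignment using 3 colors: A=3, B=2, C=3, D=2, E=2, F=3, G=3, H=1, I=2. Every edge joins two different colors.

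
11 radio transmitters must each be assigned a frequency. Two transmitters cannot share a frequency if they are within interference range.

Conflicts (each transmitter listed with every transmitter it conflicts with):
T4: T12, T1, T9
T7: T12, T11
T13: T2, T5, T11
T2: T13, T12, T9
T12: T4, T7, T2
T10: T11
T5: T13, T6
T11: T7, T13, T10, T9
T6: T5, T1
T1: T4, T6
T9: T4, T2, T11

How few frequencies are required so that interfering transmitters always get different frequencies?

3

The cycle T12-T7-T11-T9-T4-T12 has odd length 5, so it cannot be 2-colored; at least 3 frequencies are needed.
3 frequencies suffice: frequency 1 → {T4, T2, T11, T6}; frequency 2 → {T13, T12, T10, T1, T9}; frequency 3 → {T7, T5}. Every pair that conflicts lands in different frequencies.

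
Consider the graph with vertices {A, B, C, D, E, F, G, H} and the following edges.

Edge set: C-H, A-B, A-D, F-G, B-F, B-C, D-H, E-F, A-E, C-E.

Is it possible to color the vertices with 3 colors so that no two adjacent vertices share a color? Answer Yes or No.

The chromatic number is 3. The cycle H-C-B-A-D-H has odd length 5, so it cannot be 2-colored; at least 3 colors are needed.
3 colors suffice: color red → {A, C, F}; color blue → {B, E, G, H}; color green → {D}.
That is already a proper 3-coloring.

Yes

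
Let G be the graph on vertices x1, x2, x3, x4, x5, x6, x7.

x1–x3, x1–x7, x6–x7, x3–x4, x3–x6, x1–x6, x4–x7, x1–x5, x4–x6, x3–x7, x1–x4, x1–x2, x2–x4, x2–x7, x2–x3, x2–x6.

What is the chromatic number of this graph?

x1, x2, x3, x4, x6, x7 form a clique, so at least 6 colors are needed.
6 colors suffice: x1=1, x2=4, x3=6, x4=2, x5=2, x6=5, x7=3. Each edge has distinct colors on its endpoints.

6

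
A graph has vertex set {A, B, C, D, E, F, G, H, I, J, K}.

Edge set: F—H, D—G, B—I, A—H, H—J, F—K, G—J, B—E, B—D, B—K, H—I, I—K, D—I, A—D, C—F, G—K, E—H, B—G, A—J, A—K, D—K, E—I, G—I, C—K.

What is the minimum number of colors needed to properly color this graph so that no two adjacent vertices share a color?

5

B, D, G, I, K form a clique, so at least 5 colors are needed.
5 colors suffice: A=2, B=3, C=3, D=4, E=4, F=2, G=5, H=1, I=2, J=3, K=1. Every edge joins two different colors.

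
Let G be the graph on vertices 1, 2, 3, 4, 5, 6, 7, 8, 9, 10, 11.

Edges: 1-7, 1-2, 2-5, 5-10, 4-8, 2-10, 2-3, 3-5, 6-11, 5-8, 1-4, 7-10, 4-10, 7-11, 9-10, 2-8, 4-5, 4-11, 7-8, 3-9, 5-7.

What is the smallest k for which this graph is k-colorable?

3

4, 5, 10 are mutually adjacent, so at least 3 colors are needed.
3 colors suffice: color red → {1, 5, 9, 11}; color blue → {2, 4, 6, 7}; color green → {3, 8, 10}. Each edge has distinct colors on its endpoints.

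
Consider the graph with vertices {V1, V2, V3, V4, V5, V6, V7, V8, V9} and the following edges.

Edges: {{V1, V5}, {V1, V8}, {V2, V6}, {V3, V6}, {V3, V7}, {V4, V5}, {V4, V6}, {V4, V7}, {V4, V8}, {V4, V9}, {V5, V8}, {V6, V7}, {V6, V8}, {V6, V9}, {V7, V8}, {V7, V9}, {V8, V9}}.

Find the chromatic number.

5

V4, V6, V7, V8, V9 are pairwise adjacent (a clique of size 5), so at least 5 colors are needed.
5 colors suffice: color R → {V5, V6}; color B → {V2, V3, V8}; color G → {V1, V4}; color Y → {V7}; color P → {V9}. No two adjacent vertices share a color.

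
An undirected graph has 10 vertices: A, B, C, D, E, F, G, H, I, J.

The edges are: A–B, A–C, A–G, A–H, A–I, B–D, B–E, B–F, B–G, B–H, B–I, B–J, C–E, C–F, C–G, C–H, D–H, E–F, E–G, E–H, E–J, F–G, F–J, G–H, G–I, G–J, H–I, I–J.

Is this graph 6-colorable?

The chromatic number is 5. B, E, F, G, J are pairwise adjacent (a clique of size 5), so at least 5 colors are needed.
5 colors suffice: color 1 → {B, C}; color 2 → {D, G}; color 3 → {H, J}; color 4 → {A, E}; color 5 → {F, I}.
Since 6 ≥ 5, a proper 6-coloring certainly exists.

Yes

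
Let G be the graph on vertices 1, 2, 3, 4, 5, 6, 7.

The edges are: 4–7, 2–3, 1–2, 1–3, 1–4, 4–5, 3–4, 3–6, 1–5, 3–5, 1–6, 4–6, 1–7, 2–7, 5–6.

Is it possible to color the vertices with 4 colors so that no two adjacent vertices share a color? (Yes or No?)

1, 3, 4, 5, 6 form a clique, so at least 5 colors are needed.
So 4 colors are not enough.

No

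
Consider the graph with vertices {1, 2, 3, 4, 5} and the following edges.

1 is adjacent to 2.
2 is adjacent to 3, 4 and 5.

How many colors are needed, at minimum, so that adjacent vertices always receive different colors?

1 and 2 are adjacent, so at least 2 colors are needed.
One proper 2-coloring: 1=blue, 2=red, 3=blue, 4=blue, 5=blue. Every edge joins two different colors.

2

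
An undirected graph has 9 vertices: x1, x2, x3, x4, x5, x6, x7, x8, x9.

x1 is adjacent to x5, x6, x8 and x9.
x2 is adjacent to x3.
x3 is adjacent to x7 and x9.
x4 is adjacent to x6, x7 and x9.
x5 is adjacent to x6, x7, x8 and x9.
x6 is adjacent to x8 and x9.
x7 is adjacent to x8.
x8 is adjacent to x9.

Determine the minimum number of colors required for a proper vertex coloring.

x1, x5, x6, x8, x9 are pairwise adjacent (a clique of size 5), so at least 5 colors are needed.
A valid assignment using 5 colors: x1=5, x2=1, x3=2, x4=2, x5=3, x6=4, x7=1, x8=2, x9=1. No two adjacent vertices share a color.

5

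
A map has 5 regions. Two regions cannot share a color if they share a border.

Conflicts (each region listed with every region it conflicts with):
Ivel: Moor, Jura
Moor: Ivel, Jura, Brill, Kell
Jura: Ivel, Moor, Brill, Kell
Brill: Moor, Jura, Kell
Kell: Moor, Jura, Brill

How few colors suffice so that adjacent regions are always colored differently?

4

Moor, Jura, Brill, Kell pairwise conflict, so at least 4 colors are needed.
4 colors suffice: color 1 → {Jura}; color 2 → {Moor}; color 3 → {Ivel, Brill}; color 4 → {Kell}. No two conflicting regions share a color.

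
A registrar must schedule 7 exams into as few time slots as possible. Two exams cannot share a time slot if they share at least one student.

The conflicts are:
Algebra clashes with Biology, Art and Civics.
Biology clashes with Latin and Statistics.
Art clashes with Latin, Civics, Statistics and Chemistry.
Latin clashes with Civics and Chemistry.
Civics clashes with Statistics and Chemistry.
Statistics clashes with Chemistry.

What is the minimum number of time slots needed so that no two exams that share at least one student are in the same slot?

Art, Civics, Statistics, Chemistry pairwise conflict, so at least 4 time slots are needed.
4 time slots suffice: time slot 1 → {Biology, Civics}; time slot 2 → {Art}; time slot 3 → {Algebra, Latin, Statistics}; time slot 4 → {Chemistry}. No two conflicting exams share a time slot.

4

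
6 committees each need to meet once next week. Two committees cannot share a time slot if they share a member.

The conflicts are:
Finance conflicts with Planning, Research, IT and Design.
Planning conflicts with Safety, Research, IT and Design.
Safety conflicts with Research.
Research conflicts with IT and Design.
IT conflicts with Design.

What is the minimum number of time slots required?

Finance, Planning, Research, IT, Design all conflict with each other, so at least 5 time slots are needed.
5 time slots suffice: time slot 1 → {Planning}; time slot 2 → {Research}; time slot 3 → {Safety, IT}; time slot 4 → {Design}; time slot 5 → {Finance}. Every pair that conflicts lands in different time slots.

5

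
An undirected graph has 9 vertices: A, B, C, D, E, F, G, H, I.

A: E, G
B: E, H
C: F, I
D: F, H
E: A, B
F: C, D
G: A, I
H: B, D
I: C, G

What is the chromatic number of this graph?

The cycle C-I-G-A-E-B-H-D-F-C has odd length 9, so it cannot be 2-colored; at least 3 colors are needed.
3 colors suffice: color 1 → {C, E, G, H}; color 2 → {A, B, F, I}; color 3 → {D}. Each edge has distinct colors on its endpoints.

3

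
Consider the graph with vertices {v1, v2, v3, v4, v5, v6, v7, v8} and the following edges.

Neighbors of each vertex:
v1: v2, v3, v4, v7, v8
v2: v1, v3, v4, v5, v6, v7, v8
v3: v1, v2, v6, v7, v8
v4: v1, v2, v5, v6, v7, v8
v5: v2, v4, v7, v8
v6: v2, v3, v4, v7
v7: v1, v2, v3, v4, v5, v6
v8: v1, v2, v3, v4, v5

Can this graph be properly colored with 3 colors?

v2, v4, v5, v8 are mutually adjacent (a clique of size 4), so at least 4 colors are needed.
So 3 colors are not enough.

No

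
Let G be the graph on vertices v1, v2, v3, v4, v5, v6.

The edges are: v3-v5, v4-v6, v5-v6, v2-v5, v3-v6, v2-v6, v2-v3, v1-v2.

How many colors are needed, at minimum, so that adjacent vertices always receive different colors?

v2, v3, v5, v6 are mutually adjacent (a clique of size 4), so at least 4 colors are needed.
4 colors suffice: color 1 → {v2, v4}; color 2 → {v1, v6}; color 3 → {v5}; color 4 → {v3}. Every edge joins two different colors.

4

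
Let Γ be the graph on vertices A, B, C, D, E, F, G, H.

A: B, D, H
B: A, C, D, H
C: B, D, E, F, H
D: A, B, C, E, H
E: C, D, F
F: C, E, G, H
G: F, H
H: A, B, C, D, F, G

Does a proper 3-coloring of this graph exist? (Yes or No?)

B, C, D, H are mutually adjacent (a clique of size 4), so at least 4 colors are needed.
So 3 colors are not enough.

No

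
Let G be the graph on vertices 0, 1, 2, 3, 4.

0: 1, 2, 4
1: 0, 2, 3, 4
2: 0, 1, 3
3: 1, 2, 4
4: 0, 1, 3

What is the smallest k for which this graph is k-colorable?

0, 1, 2 are mutually adjacent, so at least 3 colors are needed.
3 colors suffice: color a → {1}; color b → {0, 3}; color c → {2, 4}. No two adjacent vertices share a color.

3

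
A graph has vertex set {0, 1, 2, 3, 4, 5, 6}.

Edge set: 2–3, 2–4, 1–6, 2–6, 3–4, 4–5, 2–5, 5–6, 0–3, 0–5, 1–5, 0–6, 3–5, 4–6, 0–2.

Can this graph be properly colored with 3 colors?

2, 4, 5, 6 are mutually adjacent (a clique of size 4), so at least 4 colors are needed.
So 3 colors are not enough.

No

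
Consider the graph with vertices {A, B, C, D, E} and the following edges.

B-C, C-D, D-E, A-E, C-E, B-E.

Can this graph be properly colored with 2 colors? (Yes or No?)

B, C, E are mutually adjacent, so at least 3 colors are needed.
So 2 colors are not enough.

No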